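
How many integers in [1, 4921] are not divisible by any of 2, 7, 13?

|div by 2|=2460, |div by 7|=703, |div by 13|=378.
|div by 2&7|=351, |div by 2&13|=189, |div by 7&13|=54, |div by all|=27.
By inclusion-exclusion, divisible by at least one: 2460+703+378-351-189-54+27 = 2974.
Not divisible by any: 4921 - 2974.

Final answer: 1947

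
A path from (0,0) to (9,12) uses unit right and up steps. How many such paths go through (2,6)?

Paths (0,0)->(2,6): C(8,6) = 28.
Paths (2,6)->(9,12): C(13,6) = 1716.
By multiplication principle: 28 x 1716.

Final answer: 48048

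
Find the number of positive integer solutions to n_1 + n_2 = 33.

Substitute n'_i = n_i - 1 (so n'_i >= 0). Then sum n'_i = 33 - 2 = 31.
Stars and bars: C(31+2-1, 2-1) = C(32,1).

Final answer: C(32,1) = 32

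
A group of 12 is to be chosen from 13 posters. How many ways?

C(13,12) = 13!/(12! x 1!).

Final answer: \binom{13}{12} = 13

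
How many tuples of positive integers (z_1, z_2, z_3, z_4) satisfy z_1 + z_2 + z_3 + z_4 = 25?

Substitute z'_i = z_i - 1 (so z'_i >= 0). Then sum z'_i = 25 - 4 = 21.
Stars and bars: C(21+4-1, 4-1) = C(24,3).

Final answer: C(24,3) = 2024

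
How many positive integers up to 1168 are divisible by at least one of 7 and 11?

Multiples of 7: 166. Multiples of 11: 106. Of both (lcm=77): 15.
By inclusion-exclusion: 166 + 106 - 15.

Final answer: 257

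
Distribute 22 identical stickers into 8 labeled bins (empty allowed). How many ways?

Stars and bars: C(n+k-1, k-1) = C(29,7).

Final answer: C(29,7) = 1560780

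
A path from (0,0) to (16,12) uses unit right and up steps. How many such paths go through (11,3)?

Paths (0,0)->(11,3): C(14,3) = 364.
Paths (11,3)->(16,12): C(14,9) = 2002.
By multiplication principle: 364 x 2002.

Final answer: 728728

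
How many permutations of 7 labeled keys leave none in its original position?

Derangements satisfy D(n) = (n-1)(D(n-1) + D(n-2)), starting from D(0)=1, D(1)=0.
D(2) = 1 x (0 + 1) = 1
D(3) = 2 x (1 + 0) = 2
D(4) = 3 x (2 + 1) = 9
D(5) = 4 x (9 + 2) = 44
D(6) = 5 x (44 + 9) = 265
D(7) = 6 x (D(6) + D(5)) = 6 x (265 + 44)

Final answer: D(7) = 1854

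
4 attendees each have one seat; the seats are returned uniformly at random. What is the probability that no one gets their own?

D(n) = (n-1)(D(n-1) + D(n-2)), D(0)=1, D(1)=0.
Building up: D(2)=1, D(3)=2, D(4)=9.
Total arrangements: 4! = 24.
Probability = D(4)/4! = 3/8.

Final answer: D(4)/4! = 9/24 = 0.375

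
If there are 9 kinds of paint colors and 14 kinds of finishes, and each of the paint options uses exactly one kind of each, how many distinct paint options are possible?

By the multiplication principle: 9 x 14.

Final answer: 126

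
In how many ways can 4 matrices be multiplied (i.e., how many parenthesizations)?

This is a standard Catalan-number count: the answer is C_n. Here n = 4 - 1 = 3.
C_n = (2n)!/(n!(n+1)!), so C_{3} = 6!/(3! x 4!) = C(6,3)/4 = 20/4.

Final answer: C_{3} = 5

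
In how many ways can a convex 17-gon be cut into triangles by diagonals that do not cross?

This is a standard Catalan-number count: the answer is C_n. Here n = 17 - 2 = 15.
C_n = (2n)!/(n!(n+1)!), so C_{15} = 30!/(15! x 16!) = C(30,15)/16 = 155117520/16.

Final answer: C_{15} = 9694845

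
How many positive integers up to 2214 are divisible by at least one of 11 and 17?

Multiples of 11: 201. Multiples of 17: 130. Of both (lcm=187): 11.
By inclusion-exclusion: 201 + 130 - 11.

Final answer: 320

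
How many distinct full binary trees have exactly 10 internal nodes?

The structures are counted by the Catalan number C_n. Here n = 10.
C_n = C(2n,n) - C(2n,n+1), so C_{10} = C(20,10) - C(20,11) = 184756 - 167960.

Final answer: C_{10} = 16796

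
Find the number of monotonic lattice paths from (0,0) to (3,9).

Each path has 3 right steps and 9 up steps in some order (12 steps total).
Choose which 9 of the 12 steps are up: C(12,9).

Final answer: C(12,9) = 220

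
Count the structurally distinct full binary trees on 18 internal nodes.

This is counted by the nth Catalan number C_n. Here n = 18.
Using C_0 = 1 and C_(k+1) = C_k x 2(2k+1)/(k+2), build up term by term: C_1=1, C_2=2, C_3=5, C_4=14, C_5=42, C_6=132, C_7=429, C_8=1430, C_9=4862, C_10=16796, C_11=58786, C_12=208012, C_13=742900, C_14=2674440, C_15=9694845, C_16=35357670, C_17=129644790, C_18=477638700.

Final answer: C_{18} = 477638700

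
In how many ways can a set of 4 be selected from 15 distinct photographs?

C(15,4) = 15!/(4! x (15-4)!).

Final answer: C(15,4) = 1365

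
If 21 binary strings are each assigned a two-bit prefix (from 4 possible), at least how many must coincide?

There are 4 possible values for two-bit prefix. With 21 binary strings and 4 categories, by pigeonhole: ceiling(21/4).

Final answer: 6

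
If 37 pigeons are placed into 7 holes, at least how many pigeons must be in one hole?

By the pigeonhole principle: ceiling(37/7).

Final answer: 6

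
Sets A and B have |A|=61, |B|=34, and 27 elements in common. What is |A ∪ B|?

|A union B| = |A| + |B| - |A intersect B| = 61 + 34 - 27.

Final answer: 68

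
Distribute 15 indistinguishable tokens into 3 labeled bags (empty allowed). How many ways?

Stars and bars: C(n+k-1, k-1) = C(17,2).

Final answer: C(17,2) = 136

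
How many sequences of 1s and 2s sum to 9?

Let f(n) be the number of climbs. Removing the last move (1 or 2 steps) gives f(n) = f(n-1) + f(n-2); base cases f(1)=1, f(2)=2.
Computing successive values: f(1)=1, f(2)=2, f(3)=3, f(4)=5, f(5)=8, f(6)=13, f(7)=21, f(8)=34, f(9)=55.

Final answer: 55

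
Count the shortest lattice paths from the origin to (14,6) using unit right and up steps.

Each path has 14 right steps and 6 up steps in some order (20 steps total).
Choose which 6 of the 20 steps are up: C(20,6).

Final answer: C(20,6) = 38760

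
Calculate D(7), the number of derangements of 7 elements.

Derangements satisfy D(n) = (n-1)(D(n-1) + D(n-2)), starting from D(0)=1, D(1)=0.
Building up: D(2)=1, D(3)=2, D(4)=9, D(5)=44, D(6)=265.
D(7) = 6 x (D(6) + D(5)) = 6 x (265 + 44).

Final answer: D(7) = 1854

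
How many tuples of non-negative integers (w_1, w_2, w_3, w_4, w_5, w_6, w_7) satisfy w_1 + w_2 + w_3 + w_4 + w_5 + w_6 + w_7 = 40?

Stars and bars with 40 stars and 6 bars:
C(40+7-1, 7-1) = C(46,6).

Final answer: C(46,6) = 9366819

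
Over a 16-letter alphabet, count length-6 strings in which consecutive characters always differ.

Let g(n) count such strings. g(1) = 16, and each valid string of length n-1 extends in 15 ways (any symbol but the last), so g(n) = 15 g(n-1).
Total: g(6) = 16 x 15^5.

Final answer: 16 x 15^{5} = 12150000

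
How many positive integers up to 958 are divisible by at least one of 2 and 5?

Multiples of 2: 479. Multiples of 5: 191. Of both (lcm=10): 95.
By inclusion-exclusion: 479 + 191 - 95.

Final answer: 575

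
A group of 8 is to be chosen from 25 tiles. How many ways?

C(25,8) = 25!/(8! x (25-8)!).

Final answer: C(25,8) = 1081575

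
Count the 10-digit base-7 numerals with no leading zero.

In base 7, the leading digit has 6 choices (1..6); each of the remaining 9 digits has 7 choices.
Total: 6 x 7^9.

Final answer: 242121642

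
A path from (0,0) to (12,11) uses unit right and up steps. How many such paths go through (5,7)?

Paths (0,0)->(5,7): C(12,7) = 792.
Paths (5,7)->(12,11): C(11,4) = 330.
By multiplication principle: 792 x 330.

Final answer: 261360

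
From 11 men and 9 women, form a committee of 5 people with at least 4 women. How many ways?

Sum over valid woman counts:
C(9,4)C(11,1) = 1386
C(9,5)C(11,0) = 126
Total: 1386 + 126.

Final answer: 1512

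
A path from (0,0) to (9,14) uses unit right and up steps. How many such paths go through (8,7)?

Paths (0,0)->(8,7): C(15,7) = 6435.
Paths (8,7)->(9,14): C(8,7) = 8.
By multiplication principle: 6435 x 8.

Final answer: 51480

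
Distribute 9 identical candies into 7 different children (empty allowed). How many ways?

Stars and bars: C(n+k-1, k-1) = C(15,6).

Final answer: C(15,6) = 5005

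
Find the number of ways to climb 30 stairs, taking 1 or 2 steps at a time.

Let f(n) be the number of climbs. Removing the last move (1 or 2 steps) gives f(n) = f(n-1) + f(n-2); base cases f(1)=1, f(2)=2.
Building up term by term: f(1)=1, f(2)=2, f(3)=3, f(4)=5, f(5)=8, f(6)=13, f(7)=21, f(8)=34, f(9)=55, f(10)=89, f(11)=144, f(12)=233, f(13)=377, f(14)=610, f(15)=987, f(16)=1597, f(17)=2584, f(18)=4181, f(19)=6765, f(20)=10946, f(21)=17711, f(22)=28657, f(23)=46368, f(24)=75025, f(25)=121393, f(26)=196418, f(27)=317811, f(28)=514229, f(29)=832040, f(30)=1346269.

Final answer: 1346269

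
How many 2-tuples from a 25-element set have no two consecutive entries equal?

First character: 25 choices. Each subsequent: 24 choices (must differ from the previous one).
Total: 25 x 24^1.

Final answer: 25 x 24^{1} = 600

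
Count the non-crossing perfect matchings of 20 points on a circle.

This is counted by the nth Catalan number C_n. Here n = 20/2 = 10.
Using C_0 = 1 and C_(k+1) = C_k x 2(2k+1)/(k+2), build up term by term: C_1=1, C_2=2, C_3=5, C_4=14, C_5=42, C_6=132, C_7=429, C_8=1430, C_9=4862, C_10=16796.

Final answer: C_{10} = 16796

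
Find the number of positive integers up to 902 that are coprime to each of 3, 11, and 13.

|div by 3|=300, |div by 11|=82, |div by 13|=69.
|div by 3&11|=27, |div by 3&13|=23, |div by 11&13|=6, |div by all|=2.
By inclusion-exclusion, divisible by at least one: 300+82+69-27-23-6+2 = 397.
Not divisible by any: 902 - 397.

Final answer: 505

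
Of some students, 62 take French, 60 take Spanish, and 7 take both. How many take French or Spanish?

|A union B| = |A| + |B| - |A intersect B| = 62 + 60 - 7.

Final answer: 115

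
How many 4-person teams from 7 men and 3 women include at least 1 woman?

Sum over valid woman counts:
C(3,1)C(7,3) = 105
C(3,2)C(7,2) = 63
C(3,3)C(7,1) = 7
Total: 105 + 63 + 7.

Final answer: 175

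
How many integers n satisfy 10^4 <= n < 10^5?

These are the integers in [10^4, 10^5), so the count is 10^5 - 10^4 = 9 x 10^4.

Final answer: 90000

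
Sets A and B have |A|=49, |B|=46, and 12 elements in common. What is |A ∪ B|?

|A union B| = |A| + |B| - |A intersect B| = 49 + 46 - 12.

Final answer: 83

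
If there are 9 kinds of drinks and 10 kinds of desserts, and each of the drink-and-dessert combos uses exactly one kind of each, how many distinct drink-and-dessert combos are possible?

By the multiplication principle: 9 x 10.

Final answer: 90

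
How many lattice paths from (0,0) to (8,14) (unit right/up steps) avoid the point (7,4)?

Total paths to (8,14): C(22,14) = 319770.
Paths through (7,4): C(11,4) x C(11,10) = 3630.
Avoiding (7,4): 319770 - 3630.

Final answer: 316140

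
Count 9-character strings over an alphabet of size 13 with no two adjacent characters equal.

Let g(n) count such strings. g(1) = 13, and each valid string of length n-1 extends in 12 ways (any symbol but the last), so g(n) = 12 g(n-1).
Total: g(9) = 13 x 12^8.

Final answer: 13 x 12^{8} = 5589762048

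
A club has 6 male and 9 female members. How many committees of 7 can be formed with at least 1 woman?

Sum over valid woman counts:
C(9,1)C(6,6) = 9
C(9,2)C(6,5) = 216
C(9,3)C(6,4) = 1260
C(9,4)C(6,3) = 2520
C(9,5)C(6,2) = 1890
C(9,6)C(6,1) = 504
C(9,7)C(6,0) = 36
Total: 9 + 216 + 1260 + 2520 + 1890 + 504 + 36.

Final answer: 6435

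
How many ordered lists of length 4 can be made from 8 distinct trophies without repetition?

P(8,4) = 8!/(8-4)! = 8!/4!.

Final answer: P(8,4) = 1680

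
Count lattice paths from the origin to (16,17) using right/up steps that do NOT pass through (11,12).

Total paths to (16,17): C(33,17) = 1166803110.
Paths through (11,12): C(23,12) x C(10,5) = 340723656.
Avoiding (11,12): 1166803110 - 340723656.

Final answer: 826079454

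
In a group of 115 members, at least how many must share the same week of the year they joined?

There are 52 possible values for week of the year they joined. With 115 members and 52 categories, by pigeonhole: ceiling(115/52).

Final answer: 3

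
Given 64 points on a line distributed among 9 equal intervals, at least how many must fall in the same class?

By pigeonhole with 64 objects and 9 categories: ceiling(64/9).

Final answer: 8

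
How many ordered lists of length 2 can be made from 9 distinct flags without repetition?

P(9,2) = 9!/(9-2)! = 9!/7!.

Final answer: P(9,2) = 72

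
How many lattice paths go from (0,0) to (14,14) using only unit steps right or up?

Each path has 14 right steps and 14 up steps in some order (28 steps total).
Choose which 14 of the 28 steps are up: C(28,14).

Final answer: C(28,14) = 40116600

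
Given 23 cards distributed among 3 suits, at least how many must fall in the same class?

By pigeonhole with 23 objects and 3 categories: ceiling(23/3).

Final answer: 8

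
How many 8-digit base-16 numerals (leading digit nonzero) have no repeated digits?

The leading digit has 15 choices (anything but zero); the next has 15 (anything but the first), then 14, and so on, one fewer each time.
Total: 15 x 15 x 14 x 13 x 12 x 11 x 10 x 9.

Final answer: 486486000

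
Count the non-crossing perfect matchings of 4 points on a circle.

This is a standard Catalan-number count: the answer is C_n. Here n = 4/2 = 2.
Using C_0 = 1 and C_(k+1) = C_k x 2(2k+1)/(k+2), build up term by term: C_1=1, C_2=2.

Final answer: C_{2} = 2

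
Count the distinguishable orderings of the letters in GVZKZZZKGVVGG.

Letters (G:4, K:2, V:3, Z:4). Total letters: 13.
Permutations = 13!/(4! x 4! x 3! x 2!).

Final answer: 900900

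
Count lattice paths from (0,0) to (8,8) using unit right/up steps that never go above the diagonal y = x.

Total monotonic paths to (8,8): C(16,8) = 12870.
Reflecting each bad path at its first crossing gives a bijection with paths to (7,9): C(16,9) = 11440.
Valid Dyck paths: 12870 - 11440.
(Check: C(16,8) - C(16,9) = C(16,8)/9, the Catalan number C_{8}.)

Final answer: C_{8} = 1430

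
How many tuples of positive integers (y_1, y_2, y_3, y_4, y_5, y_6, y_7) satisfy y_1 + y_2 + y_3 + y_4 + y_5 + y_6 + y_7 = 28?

Substitute y'_i = y_i - 1 (so y'_i >= 0). Then sum y'_i = 28 - 7 = 21.
Stars and bars: C(21+7-1, 7-1) = C(27,6).

Final answer: C(27,6) = 296010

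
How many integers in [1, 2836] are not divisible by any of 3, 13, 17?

|div by 3|=945, |div by 13|=218, |div by 17|=166.
|div by 3&13|=72, |div by 3&17|=55, |div by 13&17|=12, |div by all|=4.
By inclusion-exclusion, divisible by at least one: 945+218+166-72-55-12+4 = 1194.
Not divisible by any: 2836 - 1194.

Final answer: 1642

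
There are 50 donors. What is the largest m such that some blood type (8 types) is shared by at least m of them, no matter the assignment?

There are 8 possible values for blood type (8 types). With 50 donors and 8 categories, by pigeonhole: ceiling(50/8).

Final answer: 7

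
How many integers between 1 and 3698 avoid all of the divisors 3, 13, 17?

|div by 3|=1232, |div by 13|=284, |div by 17|=217.
|div by 3&13|=94, |div by 3&17|=72, |div by 13&17|=16, |div by all|=5.
By inclusion-exclusion, divisible by at least one: 1232+284+217-94-72-16+5 = 1556.
Not divisible by any: 3698 - 1556.

Final answer: 2142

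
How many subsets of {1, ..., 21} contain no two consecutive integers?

Condition on whether n belongs to the subset: if not, any valid subset of {1, ..., n-1} works (a(n-1)); if so, n-1 is excluded and the rest is a valid subset of {1, ..., n-2} (a(n-2)). Hence a(n) = a(n-1) + a(n-2), a(1)=2, a(2)=3.
Building up term by term: a(1)=2, a(2)=3, a(3)=5, a(4)=8, a(5)=13, a(6)=21, a(7)=34, a(8)=55, a(9)=89, a(10)=144, a(11)=233, a(12)=377, a(13)=610, a(14)=987, a(15)=1597, a(16)=2584, a(17)=4181, a(18)=6765, a(19)=10946, a(20)=17711, a(21)=28657.

Final answer: 28657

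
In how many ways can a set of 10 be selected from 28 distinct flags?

C(28,10) = 28!/(10! x 18!).

Final answer: \binom{28}{10} = 13123110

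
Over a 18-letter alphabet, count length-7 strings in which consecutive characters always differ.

Let g(n) count such strings. g(1) = 18, and each valid string of length n-1 extends in 17 ways (any symbol but the last), so g(n) = 17 g(n-1).
Total: g(7) = 18 x 17^6.

Final answer: 18 x 17^{6} = 434476242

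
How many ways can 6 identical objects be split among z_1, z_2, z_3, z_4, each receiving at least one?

Substitute z'_i = z_i - 1 (so z'_i >= 0). Then sum z'_i = 6 - 4 = 2.
Stars and bars: C(2+4-1, 4-1) = C(5,3).

Final answer: C(5,3) = 10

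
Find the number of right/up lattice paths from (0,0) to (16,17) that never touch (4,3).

Total paths to (16,17): C(33,17) = 1166803110.
Paths through (4,3): C(7,3) x C(26,14) = 338019500.
Avoiding (4,3): 1166803110 - 338019500.

Final answer: 828783610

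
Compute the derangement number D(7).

Use the recurrence D(n) = (n-1)(D(n-1) + D(n-2)) with D(0)=1, D(1)=0.
D(2) = 1 x (0 + 1) = 1
D(3) = 2 x (1 + 0) = 2
D(4) = 3 x (2 + 1) = 9
D(5) = 4 x (9 + 2) = 44
D(6) = 5 x (44 + 9) = 265
D(7) = 6 x (D(6) + D(5)) = 6 x (265 + 44)

Final answer: D(7) = 1854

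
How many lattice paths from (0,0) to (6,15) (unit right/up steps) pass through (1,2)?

Paths (0,0)->(1,2): C(3,2) = 3.
Paths (1,2)->(6,15): C(18,13) = 8568.
By multiplication principle: 3 x 8568.

Final answer: 25704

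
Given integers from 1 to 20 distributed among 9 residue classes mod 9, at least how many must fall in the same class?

By pigeonhole with 20 objects and 9 categories: ceiling(20/9).

Final answer: 3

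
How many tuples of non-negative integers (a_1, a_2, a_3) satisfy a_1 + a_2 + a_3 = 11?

Stars and bars with 11 stars and 2 bars:
C(11+3-1, 3-1) = C(13,2).

Final answer: C(13,2) = 78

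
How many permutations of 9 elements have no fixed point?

Use the recurrence D(n) = (n-1)(D(n-1) + D(n-2)) with D(0)=1, D(1)=0.
D(2) = 1 x (0 + 1) = 1
D(3) = 2 x (1 + 0) = 2
D(4) = 3 x (2 + 1) = 9
D(5) = 4 x (9 + 2) = 44
D(6) = 5 x (44 + 9) = 265
D(7) = 6 x (265 + 44) = 1854
D(8) = 7 x (1854 + 265) = 14833
D(9) = 8 x (D(8) + D(7)) = 8 x (14833 + 1854)

Final answer: D(9) = 133496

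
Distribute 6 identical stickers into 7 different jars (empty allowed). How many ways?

Stars and bars: C(n+k-1, k-1) = C(12,6).

Final answer: C(12,6) = 924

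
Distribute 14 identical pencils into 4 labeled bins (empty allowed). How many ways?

Stars and bars: C(n+k-1, k-1) = C(17,3).

Final answer: C(17,3) = 680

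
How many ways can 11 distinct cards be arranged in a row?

The number of ways to arrange 11 distinct objects is 11!.

Final answer: 11! = 39916800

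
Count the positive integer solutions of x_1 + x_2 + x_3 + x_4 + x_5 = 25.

Substitute x'_i = x_i - 1 (so x'_i >= 0). Then sum x'_i = 25 - 5 = 20.
Stars and bars: C(20+5-1, 5-1) = C(24,4).

Final answer: C(24,4) = 10626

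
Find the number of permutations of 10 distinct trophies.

The number of ways to arrange 10 distinct objects is 10!.

Final answer: 10! = 3628800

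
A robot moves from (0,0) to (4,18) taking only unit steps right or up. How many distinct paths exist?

Each path has 4 right steps and 18 up steps in some order (22 steps total).
Choose which 18 of the 22 steps are up: C(22,18).

Final answer: C(22,18) = 7315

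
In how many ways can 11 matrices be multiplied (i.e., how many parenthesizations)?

This is a standard Catalan-number count: the answer is C_n. Here n = 11 - 1 = 10.
C_n = C(2n,n) - C(2n,n+1), so C_{10} = C(20,10) - C(20,11) = 184756 - 167960.

Final answer: C_{10} = 16796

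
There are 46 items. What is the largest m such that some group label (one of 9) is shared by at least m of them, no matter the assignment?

There are 9 possible values for group label (one of 9). With 46 items and 9 categories, by pigeonhole: ceiling(46/9).

Final answer: 6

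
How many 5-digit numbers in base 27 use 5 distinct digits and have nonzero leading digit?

The leading digit has 26 choices (anything but zero); the next has 26 (anything but the first), then 25, and so on, one fewer each time.
Total: 26 x 26 x 25 x 24 x 23.

Final answer: 9328800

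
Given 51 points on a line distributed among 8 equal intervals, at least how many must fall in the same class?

By pigeonhole with 51 objects and 8 categories: ceiling(51/8).

Final answer: 7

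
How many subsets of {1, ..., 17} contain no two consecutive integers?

Condition on whether n belongs to the subset: if not, any valid subset of {1, ..., n-1} works (a(n-1)); if so, n-1 is excluded and the rest is a valid subset of {1, ..., n-2} (a(n-2)). Hence a(n) = a(n-1) + a(n-2), a(1)=2, a(2)=3.
Computing successive values: a(1)=2, a(2)=3, a(3)=5, a(4)=8, a(5)=13, a(6)=21, a(7)=34, a(8)=55, a(9)=89, a(10)=144, a(11)=233, a(12)=377, a(13)=610, a(14)=987, a(15)=1597, a(16)=2584, a(17)=4181.

Final answer: 4181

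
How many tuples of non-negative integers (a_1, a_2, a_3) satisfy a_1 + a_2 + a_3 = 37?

Stars and bars with 37 stars and 2 bars:
C(37+3-1, 3-1) = C(39,2).

Final answer: C(39,2) = 741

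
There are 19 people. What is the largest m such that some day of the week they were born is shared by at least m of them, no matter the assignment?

There are 7 possible values for day of the week they were born. With 19 people and 7 categories, by pigeonhole: ceiling(19/7).

Final answer: 3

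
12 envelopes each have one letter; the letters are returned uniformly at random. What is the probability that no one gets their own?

Use the recurrence D(n) = (n-1)(D(n-1) + D(n-2)) with D(0)=1, D(1)=0.
Building up: D(2)=1, D(3)=2, D(4)=9, D(5)=44, D(6)=265, D(7)=1854, D(8)=14833, D(9)=133496, D(10)=1334961, D(11)=14684570, D(12)=176214841.
Total arrangements: 12! = 479001600.
Probability = D(12)/12! = 16019531/43545600.

Final answer: D(12)/12! = 176214841/479001600 = 0.367879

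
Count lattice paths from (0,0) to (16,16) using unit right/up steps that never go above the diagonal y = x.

Total monotonic paths to (16,16): C(32,16) = 601080390.
By the reflection principle, paths that go above the diagonal number C(32,17) = 565722720.
Valid Dyck paths: 601080390 - 565722720.
(Equivalently, C_{16} = C(32,16)/17 = 601080390/17.)

Final answer: C_{16} = 35357670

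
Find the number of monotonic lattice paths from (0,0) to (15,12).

Each path has 15 right steps and 12 up steps in some order (27 steps total).
Choose which 12 of the 27 steps are up: C(27,12).

Final answer: C(27,12) = 17383860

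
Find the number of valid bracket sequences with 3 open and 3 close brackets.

This is a standard Catalan-number count: the answer is C_n. Here n = 3 (pairs).
C_n = C(2n,n) - C(2n,n+1), so C_{3} = C(6,3) - C(6,4) = 20 - 15.

Final answer: C_{3} = 5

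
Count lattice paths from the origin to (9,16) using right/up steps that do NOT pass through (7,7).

Total paths to (9,16): C(25,16) = 2042975.
Paths through (7,7): C(14,7) x C(11,9) = 188760.
Avoiding (7,7): 2042975 - 188760.

Final answer: 1854215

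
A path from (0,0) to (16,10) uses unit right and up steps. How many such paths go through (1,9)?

Paths (0,0)->(1,9): C(10,9) = 10.
Paths (1,9)->(16,10): C(16,1) = 16.
By multiplication principle: 10 x 16.

Final answer: 160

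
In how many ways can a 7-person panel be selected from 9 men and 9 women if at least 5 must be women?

Sum over valid woman counts:
C(9,5)C(9,2) = 4536
C(9,6)C(9,1) = 756
C(9,7)C(9,0) = 36
Total: 4536 + 756 + 36.

Final answer: 5328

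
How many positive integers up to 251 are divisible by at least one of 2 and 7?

Multiples of 2: 125. Multiples of 7: 35. Of both (lcm=14): 17.
By inclusion-exclusion: 125 + 35 - 17.

Final answer: 143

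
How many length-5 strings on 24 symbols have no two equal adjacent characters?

First character: 24 choices. Each subsequent: 23 choices (must differ from the previous one).
Total: 24 x 23^4.

Final answer: 24 x 23^{4} = 6716184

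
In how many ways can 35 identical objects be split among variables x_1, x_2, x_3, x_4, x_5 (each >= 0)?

Stars and bars with 35 stars and 4 bars:
C(35+5-1, 5-1) = C(39,4).

Final answer: C(39,4) = 82251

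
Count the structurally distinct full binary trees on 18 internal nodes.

This is a standard Catalan-number count: the answer is C_n. Here n = 18.
Using C_0 = 1 and C_(k+1) = C_k x 2(2k+1)/(k+2), build up term by term: C_1=1, C_2=2, C_3=5, C_4=14, C_5=42, C_6=132, C_7=429, C_8=1430, C_9=4862, C_10=16796, C_11=58786, C_12=208012, C_13=742900, C_14=2674440, C_15=9694845, C_16=35357670, C_17=129644790, C_18=477638700.

Final answer: C_{18} = 477638700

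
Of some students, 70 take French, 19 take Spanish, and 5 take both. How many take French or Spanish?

|A union B| = |A| + |B| - |A intersect B| = 70 + 19 - 5.

Final answer: 84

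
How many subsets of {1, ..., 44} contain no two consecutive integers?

Condition on whether n belongs to the subset: if not, any valid subset of {1, ..., n-1} works (a(n-1)); if so, n-1 is excluded and the rest is a valid subset of {1, ..., n-2} (a(n-2)). Hence a(n) = a(n-1) + a(n-2), a(1)=2, a(2)=3.
Iterating the recurrence: a(1)=2, a(2)=3, a(3)=5, a(4)=8, a(5)=13, a(6)=21, a(7)=34, a(8)=55, a(9)=89, a(10)=144, a(11)=233, a(12)=377, a(13)=610, a(14)=987, a(15)=1597, a(16)=2584, a(17)=4181, a(18)=6765, a(19)=10946, a(20)=17711, a(21)=28657, a(22)=46368, a(23)=75025, a(24)=121393, a(25)=196418, a(26)=317811, a(27)=514229, a(28)=832040, a(29)=1346269, a(30)=2178309, a(31)=3524578, a(32)=5702887, a(33)=9227465, a(34)=14930352, a(35)=24157817, a(36)=39088169, a(37)=63245986, a(38)=102334155, a(39)=165580141, a(40)=267914296, a(41)=433494437, a(42)=701408733, a(43)=1134903170, a(44)=1836311903.

Final answer: 1836311903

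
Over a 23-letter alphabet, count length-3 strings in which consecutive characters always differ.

First character: 23 choices. Each subsequent: 22 choices (must differ from the previous one).
Total: 23 x 22^2.

Final answer: 23 x 22^{2} = 11132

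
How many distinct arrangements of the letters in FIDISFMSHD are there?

Letters (D:2, F:2, H:1, I:2, M:1, S:2). Total letters: 10.
Permutations = 10!/(2! x 2! x 2! x 2!).

Final answer: 226800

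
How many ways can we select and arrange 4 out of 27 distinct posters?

P(27,4) = 27!/(27-4)! = 27!/23!.

Final answer: P(27,4) = 421200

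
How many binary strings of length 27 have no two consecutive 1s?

A valid string ends in 0 (append to any length-(n-1) valid string) or in 01 (append to any length-(n-2) valid string), so a(n) = a(n-1) + a(n-2) with a(1)=2, a(2)=3.
Building up term by term: a(1)=2, a(2)=3, a(3)=5, a(4)=8, a(5)=13, a(6)=21, a(7)=34, a(8)=55, a(9)=89, a(10)=144, a(11)=233, a(12)=377, a(13)=610, a(14)=987, a(15)=1597, a(16)=2584, a(17)=4181, a(18)=6765, a(19)=10946, a(20)=17711, a(21)=28657, a(22)=46368, a(23)=75025, a(24)=121393, a(25)=196418, a(26)=317811, a(27)=514229.

Final answer: 514229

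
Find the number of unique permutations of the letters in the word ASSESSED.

Letters (A:1, D:1, E:2, S:4). Total letters: 8.
Permutations = 8!/(4! x 2!).

Final answer: 840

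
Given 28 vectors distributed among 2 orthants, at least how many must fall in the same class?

By pigeonhole with 28 objects and 2 categories: ceiling(28/2).

Final answer: 14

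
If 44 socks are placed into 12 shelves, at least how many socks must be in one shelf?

By the pigeonhole principle: ceiling(44/12).

Final answer: 4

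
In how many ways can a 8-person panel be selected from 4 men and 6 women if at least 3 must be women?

Sum over valid woman counts:
C(6,4)C(4,4) = 15
C(6,5)C(4,3) = 24
C(6,6)C(4,2) = 6
Total: 15 + 24 + 6.

Final answer: 45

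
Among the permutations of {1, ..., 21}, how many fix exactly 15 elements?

Choose which 15 elements are fixed: C(21,15) = 54264.
Derange the remaining 6 using D(j) = (j-1)(D(j-1) + D(j-2)), D(0)=1, D(1)=0: D(2)=1, D(3)=2, D(4)=9, D(5)=44, D(6)=265.
Total: 54264 x 265.

Final answer: C(21,15) D(6) = 14379960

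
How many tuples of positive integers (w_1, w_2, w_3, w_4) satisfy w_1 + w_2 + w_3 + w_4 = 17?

Substitute w'_i = w_i - 1 (so w'_i >= 0). Then sum w'_i = 17 - 4 = 13.
Stars and bars: C(13+4-1, 4-1) = C(16,3).

Final answer: C(16,3) = 560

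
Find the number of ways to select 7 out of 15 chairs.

C(15,7) = 15!/(7! x 8!).

Final answer: \binom{15}{7} = 6435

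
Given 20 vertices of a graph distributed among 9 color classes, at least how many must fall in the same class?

By pigeonhole with 20 objects and 9 categories: ceiling(20/9).

Final answer: 3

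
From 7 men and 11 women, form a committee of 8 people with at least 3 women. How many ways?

Sum over valid woman counts:
C(11,3)C(7,5) = 3465
C(11,4)C(7,4) = 11550
C(11,5)C(7,3) = 16170
C(11,6)C(7,2) = 9702
C(11,7)C(7,1) = 2310
C(11,8)C(7,0) = 165
Total: 3465 + 11550 + 16170 + 9702 + 2310 + 165.

Final answer: 43362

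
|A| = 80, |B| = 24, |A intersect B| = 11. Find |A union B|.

|A union B| = |A| + |B| - |A intersect B| = 80 + 24 - 11.

Final answer: 93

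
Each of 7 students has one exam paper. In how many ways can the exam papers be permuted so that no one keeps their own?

D(n) = (n-1)(D(n-1) + D(n-2)), D(0)=1, D(1)=0.
D(2) = 1 x (0 + 1) = 1
D(3) = 2 x (1 + 0) = 2
D(4) = 3 x (2 + 1) = 9
D(5) = 4 x (9 + 2) = 44
D(6) = 5 x (44 + 9) = 265
D(7) = 6 x (D(6) + D(5)) = 6 x (265 + 44)

Final answer: D(7) = 1854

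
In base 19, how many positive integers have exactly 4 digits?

These are the integers in [19^3, 19^4), so the count is 19^4 - 19^3 = 18 x 19^3.

Final answer: 123462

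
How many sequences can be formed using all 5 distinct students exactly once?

The number of ways to arrange 5 distinct objects is 5!.

Final answer: 5! = 120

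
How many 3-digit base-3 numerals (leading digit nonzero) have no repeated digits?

The leading digit has 2 choices (anything but zero); the next has 2 (anything but the first), then 1, and so on, one fewer each time.
Total: 2 x 2 x 1.

Final answer: 4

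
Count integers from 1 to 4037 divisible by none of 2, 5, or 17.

|div by 2|=2018, |div by 5|=807, |div by 17|=237.
|div by 2&5|=403, |div by 2&17|=118, |div by 5&17|=47, |div by all|=23.
By inclusion-exclusion, divisible by at least one: 2018+807+237-403-118-47+23 = 2517.
Not divisible by any: 4037 - 2517.

Final answer: 1520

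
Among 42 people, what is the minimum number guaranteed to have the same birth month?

There are 12 possible values for birth month. With 42 people and 12 categories, by pigeonhole: ceiling(42/12).

Final answer: 4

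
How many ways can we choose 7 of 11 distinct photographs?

C(11,7) = 11!/(7! x 4!).

Final answer: \binom{11}{7} = 330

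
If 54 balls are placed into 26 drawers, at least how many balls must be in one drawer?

By the pigeonhole principle: ceiling(54/26).

Final answer: 3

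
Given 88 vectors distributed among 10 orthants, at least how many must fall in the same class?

By pigeonhole with 88 objects and 10 categories: ceiling(88/10).

Final answer: 9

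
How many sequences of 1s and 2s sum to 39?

Condition on the final move: it is a 1-step (f(n-1) ways to get there) or a 2-step (f(n-2) ways), so f(n) = f(n-1) + f(n-2), with f(1)=1, f(2)=2.
Iterating the recurrence: f(1)=1, f(2)=2, f(3)=3, f(4)=5, f(5)=8, f(6)=13, f(7)=21, f(8)=34, f(9)=55, f(10)=89, f(11)=144, f(12)=233, f(13)=377, f(14)=610, f(15)=987, f(16)=1597, f(17)=2584, f(18)=4181, f(19)=6765, f(20)=10946, f(21)=17711, f(22)=28657, f(23)=46368, f(24)=75025, f(25)=121393, f(26)=196418, f(27)=317811, f(28)=514229, f(29)=832040, f(30)=1346269, f(31)=2178309, f(32)=3524578, f(33)=5702887, f(34)=9227465, f(35)=14930352, f(36)=24157817, f(37)=39088169, f(38)=63245986, f(39)=102334155.

Final answer: 102334155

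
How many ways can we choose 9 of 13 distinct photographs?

C(13,9) = 13!/(9! x 4!).

Final answer: \binom{13}{9} = 715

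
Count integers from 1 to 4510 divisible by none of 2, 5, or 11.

|div by 2|=2255, |div by 5|=902, |div by 11|=410.
|div by 2&5|=451, |div by 2&11|=205, |div by 5&11|=82, |div by all|=41.
By inclusion-exclusion, divisible by at least one: 2255+902+410-451-205-82+41 = 2870.
Not divisible by any: 4510 - 2870.

Final answer: 1640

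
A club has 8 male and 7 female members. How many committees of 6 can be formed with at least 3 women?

Sum over valid woman counts:
C(7,3)C(8,3) = 1960
C(7,4)C(8,2) = 980
C(7,5)C(8,1) = 168
C(7,6)C(8,0) = 7
Total: 1960 + 980 + 168 + 7.

Final answer: 3115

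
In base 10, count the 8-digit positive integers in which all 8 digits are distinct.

First digit: 9 (nonzero). Second: 9 (not first). Third: 8, etc.
Total: 9 x 9 x 8 x 7 x 6 x 5 x 4 x 3.

Final answer: 1632960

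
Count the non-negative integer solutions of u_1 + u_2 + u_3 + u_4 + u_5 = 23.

Stars and bars with 23 stars and 4 bars:
C(23+5-1, 5-1) = C(27,4).

Final answer: C(27,4) = 17550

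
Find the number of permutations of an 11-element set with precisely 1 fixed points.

Choose which 1 elements are fixed: C(11,1) = 11.
Derange the remaining 10 using D(j) = (j-1)(D(j-1) + D(j-2)), D(0)=1, D(1)=0: D(2)=1, D(3)=2, D(4)=9, D(5)=44, D(6)=265, D(7)=1854, D(8)=14833, D(9)=133496, D(10)=1334961.
Total: 11 x 1334961.

Final answer: C(11,1) D(10) = 14684571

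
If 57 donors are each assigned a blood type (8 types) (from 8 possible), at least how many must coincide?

There are 8 possible values for blood type (8 types). With 57 donors and 8 categories, by pigeonhole: ceiling(57/8).

Final answer: 8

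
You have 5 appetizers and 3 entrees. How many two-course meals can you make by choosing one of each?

By the multiplication principle: 5 x 3.

Final answer: 15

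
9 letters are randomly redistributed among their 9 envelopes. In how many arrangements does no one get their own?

D(n) = (n-1)(D(n-1) + D(n-2)), D(0)=1, D(1)=0.
D(2) = 1 x (0 + 1) = 1
D(3) = 2 x (1 + 0) = 2
D(4) = 3 x (2 + 1) = 9
D(5) = 4 x (9 + 2) = 44
D(6) = 5 x (44 + 9) = 265
D(7) = 6 x (265 + 44) = 1854
D(8) = 7 x (1854 + 265) = 14833
D(9) = 8 x (D(8) + D(7)) = 8 x (14833 + 1854)

Final answer: D(9) = 133496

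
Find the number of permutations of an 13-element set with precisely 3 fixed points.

Choose which 3 elements are fixed: C(13,3) = 286.
Derange the remaining 10 using D(j) = (j-1)(D(j-1) + D(j-2)), D(0)=1, D(1)=0: D(2)=1, D(3)=2, D(4)=9, D(5)=44, D(6)=265, D(7)=1854, D(8)=14833, D(9)=133496, D(10)=1334961.
Total: 286 x 1334961.

Final answer: C(13,3) D(10) = 381798846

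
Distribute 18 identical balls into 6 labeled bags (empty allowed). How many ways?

Stars and bars: C(n+k-1, k-1) = C(23,5).

Final answer: C(23,5) = 33649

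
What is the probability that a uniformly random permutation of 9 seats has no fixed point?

Derangements satisfy D(n) = (n-1)(D(n-1) + D(n-2)), starting from D(0)=1, D(1)=0.
Building up: D(2)=1, D(3)=2, D(4)=9, D(5)=44, D(6)=265, D(7)=1854, D(8)=14833, D(9)=133496.
Total arrangements: 9! = 362880.
Probability = D(9)/9! = 16687/45360.

Final answer: D(9)/9! = 133496/362880 = 0.367879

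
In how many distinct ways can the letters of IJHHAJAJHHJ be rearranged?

Letters (A:2, H:4, I:1, J:4). Total letters: 11.
Permutations = 11!/(4! x 4! x 2!).

Final answer: 34650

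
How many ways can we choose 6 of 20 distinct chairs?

C(20,6) = 20!/(6! x 14!).

Final answer: \binom{20}{6} = 38760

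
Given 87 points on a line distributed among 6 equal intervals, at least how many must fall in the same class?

By pigeonhole with 87 objects and 6 categories: ceiling(87/6).

Final answer: 15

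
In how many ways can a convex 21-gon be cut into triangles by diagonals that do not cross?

This is a standard Catalan-number count: the answer is C_n. Here n = 21 - 2 = 19.
C_n = C(2n,n) - C(2n,n+1), so C_{19} = C(38,19) - C(38,20) = 35345263800 - 33578000610.

Final answer: C_{19} = 1767263190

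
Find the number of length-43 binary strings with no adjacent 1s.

A valid string ends in 0 (append to any length-(n-1) valid string) or in 01 (append to any length-(n-2) valid string), so a(n) = a(n-1) + a(n-2) with a(1)=2, a(2)=3.
Building up term by term: a(1)=2, a(2)=3, a(3)=5, a(4)=8, a(5)=13, a(6)=21, a(7)=34, a(8)=55, a(9)=89, a(10)=144, a(11)=233, a(12)=377, a(13)=610, a(14)=987, a(15)=1597, a(16)=2584, a(17)=4181, a(18)=6765, a(19)=10946, a(20)=17711, a(21)=28657, a(22)=46368, a(23)=75025, a(24)=121393, a(25)=196418, a(26)=317811, a(27)=514229, a(28)=832040, a(29)=1346269, a(30)=2178309, a(31)=3524578, a(32)=5702887, a(33)=9227465, a(34)=14930352, a(35)=24157817, a(36)=39088169, a(37)=63245986, a(38)=102334155, a(39)=165580141, a(40)=267914296, a(41)=433494437, a(42)=701408733, a(43)=1134903170.

Final answer: 1134903170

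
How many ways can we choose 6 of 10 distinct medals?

C(10,6) = 10!/(6! x 4!).

Final answer: \binom{10}{6} = 210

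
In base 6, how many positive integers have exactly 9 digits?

In base 6, the leading digit has 5 choices (1..5); each of the remaining 8 digits has 6 choices.
Total: 5 x 6^8.

Final answer: 8398080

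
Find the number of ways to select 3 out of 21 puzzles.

C(21,3) = 21!/(3! x (21-3)!).

Final answer: C(21,3) = 1330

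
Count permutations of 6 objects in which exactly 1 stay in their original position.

Choose which 1 elements are fixed: C(6,1) = 6.
Derange the remaining 5 using D(j) = (j-1)(D(j-1) + D(j-2)), D(0)=1, D(1)=0: D(2)=1, D(3)=2, D(4)=9, D(5)=44.
Total: 6 x 44.

Final answer: C(6,1) D(5) = 264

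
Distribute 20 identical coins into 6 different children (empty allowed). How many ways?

Stars and bars: C(n+k-1, k-1) = C(25,5).

Final answer: C(25,5) = 53130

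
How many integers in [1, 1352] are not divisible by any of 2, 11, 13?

|div by 2|=676, |div by 11|=122, |div by 13|=104.
|div by 2&11|=61, |div by 2&13|=52, |div by 11&13|=9, |div by all|=4.
By inclusion-exclusion, divisible by at least one: 676+122+104-61-52-9+4 = 784.
Not divisible by any: 1352 - 784.

Final answer: 568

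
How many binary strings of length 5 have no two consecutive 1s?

Let a(n) count valid strings. If the last bit is 0 the prefix is any valid string of length n-1; if it is 1 the string must end in 01 with a valid prefix of length n-2. So a(n) = a(n-1) + a(n-2), a(1)=2, a(2)=3.
Iterating the recurrence: a(1)=2, a(2)=3, a(3)=5, a(4)=8, a(5)=13.

Final answer: 13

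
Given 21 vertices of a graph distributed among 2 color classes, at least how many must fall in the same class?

By pigeonhole with 21 objects and 2 categories: ceiling(21/2).

Final answer: 11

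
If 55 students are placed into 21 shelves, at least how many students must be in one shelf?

By the pigeonhole principle: ceiling(55/21).

Final answer: 3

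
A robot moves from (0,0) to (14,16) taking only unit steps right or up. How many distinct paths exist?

Each path has 14 right steps and 16 up steps in some order (30 steps total).
Choose which 16 of the 30 steps are up: C(30,16).

Final answer: C(30,16) = 145422675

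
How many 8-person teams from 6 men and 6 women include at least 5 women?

Sum over valid woman counts:
C(6,5)C(6,3) = 120
C(6,6)C(6,2) = 15
Total: 120 + 15.

Final answer: 135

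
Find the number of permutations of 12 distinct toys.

The number of ways to arrange 12 distinct objects is 12!.

Final answer: 12! = 479001600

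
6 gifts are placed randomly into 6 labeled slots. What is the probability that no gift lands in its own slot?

D(n) = (n-1)(D(n-1) + D(n-2)), D(0)=1, D(1)=0.
Building up: D(2)=1, D(3)=2, D(4)=9, D(5)=44, D(6)=265.
Total arrangements: 6! = 720.
Probability = D(6)/6! = 53/144.

Final answer: D(6)/6! = 265/720 = 0.368056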